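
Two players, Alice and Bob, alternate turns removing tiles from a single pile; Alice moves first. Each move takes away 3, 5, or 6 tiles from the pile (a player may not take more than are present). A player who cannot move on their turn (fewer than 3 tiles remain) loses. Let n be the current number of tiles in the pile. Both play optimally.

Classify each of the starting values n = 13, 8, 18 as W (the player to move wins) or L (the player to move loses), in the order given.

13: W, 8: W, 18: L

Work bottom-up. With no move the player to move loses. Otherwise the position is W if at least one move leads to an L position for the opponent, and L if every move leads to a W.
n=0: no move → L
n=1: no move → L
n=2: no move → L
n=3: →0(L), so W
n=4: →1(L), so W
n=5: →2(L), so W
n=6: →1(L), so W
n=7: →2(L), so W
n=8: →2(L), so W
n=9: →6(W), 4(W), 3(W) — all W, so L
n=10: →7(W), 5(W), 4(W) — all W, so L
n=11: →8(W), 6(W), 5(W) — all W, so L
n=12: →9(L), so W
n=13: →10(L), so W
n=14: →11(L), so W
n=15: →10(L), so W
n=16: →11(L), so W
n=17: →11(L), so W
n=18: →15(W), 13(W), 12(W) — all W, so L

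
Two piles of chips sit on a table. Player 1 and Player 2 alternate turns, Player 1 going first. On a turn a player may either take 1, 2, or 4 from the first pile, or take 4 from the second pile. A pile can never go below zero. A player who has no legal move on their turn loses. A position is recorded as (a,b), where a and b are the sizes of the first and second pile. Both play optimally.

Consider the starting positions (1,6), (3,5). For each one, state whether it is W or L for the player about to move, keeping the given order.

(1,6): L, (3,5): W

Build the W/L table. Terminal = L. A non-terminal position is W if it has a move to some L; otherwise it is L.
No move ever increases a pile, so every position that can arise here has a ≤ 3 and b ≤ 6; it is enough to label the cells with 0 ≤ a ≤ 3 and 0 ≤ b ≤ 6.
Every move lowers a or b (never raises either), so fill the grid row by row in increasing a, and left to right within a row: each cell's successors are then already labelled.
      b=0  b=1  b=2  b=3  b=4  b=5  b=6
a=0:    L    L    L    L    W    W    W
a=1:    W    W    W    W    L    L    L
a=2:    W    W    W    W    W    W    W
a=3:    L    L    L    L    W    W    W
Cells with no legal move (terminal, hence L): (0,0), (0,1), (0,2), (0,3).
The remaining L cells, each justified by listing all of its moves:
(1,4): only reaches (0,4)(W), (1,0)(W), all W → L
(1,5): only reaches (0,5)(W), (1,1)(W), all W → L
(1,6): only reaches (0,6)(W), (1,2)(W), all W → L
(3,0): only reaches (2,0)(W), (1,0)(W), all W → L
(3,1): only reaches (2,1)(W), (1,1)(W), all W → L
(3,2): only reaches (2,2)(W), (1,2)(W), all W → L
(3,3): only reaches (2,3)(W), (1,3)(W), all W → L
Every other cell has at least one move into one of the L cells above, so it is W.
(1,6): one of the L cells justified above, so L
(3,5): the move to (1,5) reaches an L cell, so W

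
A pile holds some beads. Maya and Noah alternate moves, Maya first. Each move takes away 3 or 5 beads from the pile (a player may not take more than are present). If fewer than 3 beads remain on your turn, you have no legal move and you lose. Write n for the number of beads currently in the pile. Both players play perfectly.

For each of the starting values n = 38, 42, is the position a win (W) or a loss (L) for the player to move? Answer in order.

38: W, 42: L

Build the W/L table. Terminal = L. A non-terminal position is W if it has a move to some L; otherwise it is L.
n=0: no move → L
n=1: no move → L
n=2: no move → L
n=3: W (go to 0, an L position)
n=4: W (go to 1, an L position)
n=5: W (go to 2, an L position)
n=6: W (go to 1, an L position)
n=7: W (go to 2, an L position)
n=8: L (options 5(W), 3(W) are all W)
n=9: L (options 6(W), 4(W) are all W)
n=10: L (options 7(W), 5(W) are all W)
n=11: W (go to 8, an L position)
n=12: W (go to 9, an L position)
n=13: W (go to 10, an L position)
n=14: W (go to 9, an L position)
n=15: W (go to 10, an L position)
n=16: L (options 13(W), 11(W) are all W)
n=17: L (options 14(W), 12(W) are all W)
n=18: L (options 15(W), 13(W) are all W)
n=19: W (go to 16, an L position)
n=20: W (go to 17, an L position)
n=21: W (go to 18, an L position)
n=22: W (go to 17, an L position)
n=23: W (go to 18, an L position)
n=24: L (options 21(W), 19(W) are all W)
n=25: L (options 22(W), 20(W) are all W)
n=26: L (options 23(W), 21(W) are all W)
n=27: W (go to 24, an L position)
n=28: W (go to 25, an L position)
n=29: W (go to 26, an L position)
n=30: W (go to 25, an L position)
n=31: W (go to 26, an L position)
n=32: L (options 29(W), 27(W) are all W)
n=33: L (options 30(W), 28(W) are all W)
n=34: L (options 31(W), 29(W) are all W)
n=35: W (go to 32, an L position)
n=36: W (go to 33, an L position)
n=37: W (go to 34, an L position)
n=38: W (go to 33, an L position)
n=39: W (go to 34, an L position)
n=40: L (options 37(W), 35(W) are all W)
n=41: L (options 38(W), 36(W) are all W)
n=42: L (options 39(W), 37(W) are all W)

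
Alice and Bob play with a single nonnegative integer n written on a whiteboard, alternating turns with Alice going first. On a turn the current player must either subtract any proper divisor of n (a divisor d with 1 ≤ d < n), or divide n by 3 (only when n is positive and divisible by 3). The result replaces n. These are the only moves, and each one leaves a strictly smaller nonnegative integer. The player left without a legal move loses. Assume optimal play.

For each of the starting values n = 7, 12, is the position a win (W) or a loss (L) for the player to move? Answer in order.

Work bottom-up. With no move the player to move loses. Otherwise the position is W if at least one move leads to an L position for the opponent, and L if every move leads to a W.
n=0: no move → L
n=1: no move → L
n=2: can move to 1, which is L ⇒ W
n=3: can move to 1, which is L ⇒ W
n=4: moves to 2(W), 3(W); every one is W ⇒ L
n=5: can move to 4, which is L ⇒ W
n=6: can move to 4, which is L ⇒ W
n=7: the only move is to 6(W), a W ⇒ L
n=8: can move to 4, which is L ⇒ W
n=9: moves to 3(W), 6(W), 8(W); every one is W ⇒ L
n=10: can move to 9, which is L ⇒ W
n=11: the only move is to 10(W), a W ⇒ L
n=12: can move to 4, which is L ⇒ W

7: L, 12: W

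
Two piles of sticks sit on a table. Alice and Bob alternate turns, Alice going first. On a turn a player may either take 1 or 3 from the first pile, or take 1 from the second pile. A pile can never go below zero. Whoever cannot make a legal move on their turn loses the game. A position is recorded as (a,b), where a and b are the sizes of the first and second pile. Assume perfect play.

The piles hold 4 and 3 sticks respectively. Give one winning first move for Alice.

Move to (3,3).

Compute win/loss labels from the base case upward. A position with no move is L. Any other position is W if it can reach an L in one move, else L.
No move ever increases a pile, so every position that can arise here has a ≤ 4 and b ≤ 3; it is enough to label the cells with 0 ≤ a ≤ 4 and 0 ≤ b ≤ 3.
Every move lowers a or b (never raises either), so fill the grid row by row in increasing a, and left to right within a row: each cell's successors are then already labelled.
      b=0  b=1  b=2  b=3
a=0:    L    W    L    W
a=1:    W    L    W    L
a=2:    L    W    L    W
a=3:    W    L    W    L
a=4:    L    W    L    W
Cells with no legal move (terminal, hence L): (0,0).
The remaining L cells, each justified by listing all of its moves:
(0,2): the only move is to (0,1)(W), a W ⇒ L
(1,1): moves to (0,1)(W), (1,0)(W); every one is W ⇒ L
(1,3): moves to (0,3)(W), (1,2)(W); every one is W ⇒ L
(2,0): the only move is to (1,0)(W), a W ⇒ L
(2,2): moves to (1,2)(W), (2,1)(W); every one is W ⇒ L
(3,1): moves to (2,1)(W), (0,1)(W), (3,0)(W); every one is W ⇒ L
(3,3): moves to (2,3)(W), (0,3)(W), (3,2)(W); every one is W ⇒ L
(4,0): moves to (3,0)(W), (1,0)(W); every one is W ⇒ L
(4,2): moves to (3,2)(W), (1,2)(W), (4,1)(W); every one is W ⇒ L
Every other cell has at least one move into one of the L cells above, so it is W.
From (4,3), the L positions reachable in one move are: (3,3), (1,3), (4,2). Any move reaching one of these is winning.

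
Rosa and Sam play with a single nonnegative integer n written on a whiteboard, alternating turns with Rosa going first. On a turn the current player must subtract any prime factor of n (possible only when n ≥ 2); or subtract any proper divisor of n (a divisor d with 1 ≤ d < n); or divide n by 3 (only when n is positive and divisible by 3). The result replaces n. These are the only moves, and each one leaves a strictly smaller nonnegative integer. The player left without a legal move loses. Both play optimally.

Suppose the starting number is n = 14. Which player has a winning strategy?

Classify positions by backward induction: terminal positions (no move available) are L. From any other position, the mover wins iff some move reaches an L.
n=0: no move → L
n=1: no move → L
n=2: W (go to 0, an L position)
n=3: W (go to 0, an L position)
n=4: L (options 2(W), 3(W) are all W)
n=5: W (go to 0, an L position)
n=6: W (go to 4, an L position)
n=7: W (go to 0, an L position)
n=8: W (go to 4, an L position)
n=9: L (options 3(W), 6(W), 8(W) are all W)
n=10: W (go to 9, an L position)
n=11: W (go to 0, an L position)
n=12: W (go to 4, an L position)
n=13: W (go to 0, an L position)
n=14: L (options 7(W), 12(W), 13(W) are all W)
The starting position 14 is L: whatever Rosa does, the opponent receives a W position.

Sam wins.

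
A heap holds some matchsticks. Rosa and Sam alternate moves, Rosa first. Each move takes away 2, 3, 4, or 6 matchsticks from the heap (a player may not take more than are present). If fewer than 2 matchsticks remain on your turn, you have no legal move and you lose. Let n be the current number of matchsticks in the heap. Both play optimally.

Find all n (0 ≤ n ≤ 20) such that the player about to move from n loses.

0, 1, 8, 9, 16, 17

Label each position W (a win for the player to move) or L (a loss). A position with no legal move is L; any other position is W exactly when some move reaches an L, and L when every move reaches a W.
n=0: no move → L
n=1: no move → L
n=2: can move to 0, which is L ⇒ W
n=3: can move to 1, which is L ⇒ W
n=4: can move to 1, which is L ⇒ W
n=5: can move to 1, which is L ⇒ W
n=6: can move to 0, which is L ⇒ W
n=7: can move to 1, which is L ⇒ W
n=8: moves to 6(W), 5(W), 4(W), 2(W); every one is W ⇒ L
n=9: moves to 7(W), 6(W), 5(W), 3(W); every one is W ⇒ L
n=10: can move to 8, which is L ⇒ W
n=11: can move to 9, which is L ⇒ W
n=12: can move to 9, which is L ⇒ W
n=13: can move to 9, which is L ⇒ W
n=14: can move to 8, which is L ⇒ W
n=15: can move to 9, which is L ⇒ W
n=16: moves to 14(W), 13(W), 12(W), 10(W); every one is W ⇒ L
n=17: moves to 15(W), 14(W), 13(W), 11(W); every one is W ⇒ L
n=18: can move to 16, which is L ⇒ W
n=19: can move to 17, which is L ⇒ W
n=20: can move to 17, which is L ⇒ W
The losing starting values of n are exactly the entries labelled L in this table (6 of them).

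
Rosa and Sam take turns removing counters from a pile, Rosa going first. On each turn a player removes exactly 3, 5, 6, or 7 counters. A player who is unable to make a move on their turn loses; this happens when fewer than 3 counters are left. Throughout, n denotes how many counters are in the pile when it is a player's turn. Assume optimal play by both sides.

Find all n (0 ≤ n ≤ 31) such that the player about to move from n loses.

0, 1, 2, 10, 11, 12, 20, 21, 22, 30, 31

Build the W/L table. Terminal = L. A non-terminal position is W if it has a move to some L; otherwise it is L.
n=0: no move → L
n=1: no move → L
n=2: no move → L
n=3: W (go to 0, an L position)
n=4: W (go to 1, an L position)
n=5: W (go to 2, an L position)
n=6: W (go to 1, an L position)
n=7: W (go to 2, an L position)
n=8: W (go to 2, an L position)
n=9: W (go to 2, an L position)
n=10: L (options 7(W), 5(W), 4(W), 3(W) are all W)
n=11: L (options 8(W), 6(W), 5(W), 4(W) are all W)
n=12: L (options 9(W), 7(W), 6(W), 5(W) are all W)
n=13: W (go to 10, an L position)
n=14: W (go to 11, an L position)
n=15: W (go to 12, an L position)
n=16: W (go to 11, an L position)
n=17: W (go to 12, an L position)
n=18: W (go to 12, an L position)
n=19: W (go to 12, an L position)
n=20: L (options 17(W), 15(W), 14(W), 13(W) are all W)
n=21: L (options 18(W), 16(W), 15(W), 14(W) are all W)
n=22: L (options 19(W), 17(W), 16(W), 15(W) are all W)
n=23: W (go to 20, an L position)
n=24: W (go to 21, an L position)
n=25: W (go to 22, an L position)
n=26: W (go to 21, an L position)
n=27: W (go to 22, an L position)
n=28: W (go to 22, an L position)
n=29: W (go to 22, an L position)
n=30: L (options 27(W), 25(W), 24(W), 23(W) are all W)
n=31: L (options 28(W), 26(W), 25(W), 24(W) are all W)
The losing starting values of n are exactly the entries labelled L in this table (11 of them).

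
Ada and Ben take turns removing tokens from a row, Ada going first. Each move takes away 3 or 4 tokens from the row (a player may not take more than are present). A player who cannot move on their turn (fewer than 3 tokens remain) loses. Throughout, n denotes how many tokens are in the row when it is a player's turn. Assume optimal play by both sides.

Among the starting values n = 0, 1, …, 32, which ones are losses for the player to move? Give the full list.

0, 1, 2, 7, 8, 9, 14, 15, 16, 21, 22, 23, 28, 29, 30

Classify positions by backward induction: terminal positions (no move available) are L. From any other position, the mover wins iff some move reaches an L.
n=0: no move → L
n=1: no move → L
n=2: no move → L
n=3: W (go to 0, an L position)
n=4: W (go to 1, an L position)
n=5: W (go to 2, an L position)
n=6: W (go to 2, an L position)
n=7: L (options 4(W), 3(W) are all W)
n=8: L (options 5(W), 4(W) are all W)
n=9: L (options 6(W), 5(W) are all W)
n=10: W (go to 7, an L position)
n=11: W (go to 8, an L position)
n=12: W (go to 9, an L position)
n=13: W (go to 9, an L position)
n=14: L (options 11(W), 10(W) are all W)
n=15: L (options 12(W), 11(W) are all W)
n=16: L (options 13(W), 12(W) are all W)
n=17: W (go to 14, an L position)
n=18: W (go to 15, an L position)
n=19: W (go to 16, an L position)
n=20: W (go to 16, an L position)
n=21: L (options 18(W), 17(W) are all W)
n=22: L (options 19(W), 18(W) are all W)
n=23: L (options 20(W), 19(W) are all W)
n=24: W (go to 21, an L position)
n=25: W (go to 22, an L position)
n=26: W (go to 23, an L position)
n=27: W (go to 23, an L position)
n=28: L (options 25(W), 24(W) are all W)
n=29: L (options 26(W), 25(W) are all W)
n=30: L (options 27(W), 26(W) are all W)
n=31: W (go to 28, an L position)
n=32: W (go to 29, an L position)
Reading off the rows marked L gives the requested list; there are 15 such values of n.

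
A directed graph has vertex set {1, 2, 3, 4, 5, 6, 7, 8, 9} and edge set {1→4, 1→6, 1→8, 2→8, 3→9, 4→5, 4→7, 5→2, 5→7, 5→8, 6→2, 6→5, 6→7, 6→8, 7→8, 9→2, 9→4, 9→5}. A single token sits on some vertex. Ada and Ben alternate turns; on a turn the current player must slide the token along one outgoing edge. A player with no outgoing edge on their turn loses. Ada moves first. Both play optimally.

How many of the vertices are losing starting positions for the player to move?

3

Compute win/loss labels from the base case upward. A position with no move is L. Any other position is W if it can reach an L in one move, else L.
Every edge goes from a vertex to one that appears earlier in the order 8, 7, 2, 5, 4, 6, 1, 9, 3, so processing vertices in that order labels each vertex after all of its successors.
8: no outgoing edge → L
7: →8(L), so W
2: →8(L), so W
5: →8(L), so W
4: →5(W), 7(W) — all W, so L
6: →8(L), so W
1: →4(L), so W
9: →4(L), so W
3: →9(W) only, which is W, so L
The L vertices are 3, 4, 8; that is 3 in all.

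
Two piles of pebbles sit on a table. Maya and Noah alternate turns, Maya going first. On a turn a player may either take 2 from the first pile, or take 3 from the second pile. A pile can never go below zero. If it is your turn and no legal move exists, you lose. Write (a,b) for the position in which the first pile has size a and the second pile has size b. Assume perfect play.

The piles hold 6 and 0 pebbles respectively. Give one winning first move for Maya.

Use the standard recursion: the mover loses at a terminal position; elsewhere, the mover wins exactly when some move hands the opponent an L position.
No move ever increases a pile, so every position that can arise here has a ≤ 6 and b ≤ 0; it is enough to label the cells with 0 ≤ a ≤ 6 and 0 ≤ b ≤ 0.
Every move lowers a or b (never raises either), so fill the grid row by row in increasing a, and left to right within a row: each cell's successors are then already labelled.
      b=0
a=0:    L
a=1:    L
a=2:    W
a=3:    W
a=4:    L
a=5:    L
a=6:    W
Cells with no legal move (terminal, hence L): (0,0), (1,0).
The remaining L cells, each justified by listing all of its moves:
(4,0): the only move is to (2,0)(W), a W ⇒ L
(5,0): the only move is to (3,0)(W), a W ⇒ L
Every other cell has at least one move into one of the L cells above, so it is W.
From (6,0), the L positions reachable in one move are: (4,0).

Move to (4,0).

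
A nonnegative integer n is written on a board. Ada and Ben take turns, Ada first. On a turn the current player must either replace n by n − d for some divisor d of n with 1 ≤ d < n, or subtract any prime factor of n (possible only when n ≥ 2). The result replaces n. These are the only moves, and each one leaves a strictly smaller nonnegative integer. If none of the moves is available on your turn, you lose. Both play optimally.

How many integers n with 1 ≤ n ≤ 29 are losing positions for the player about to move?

6

Build the W/L table. Terminal = L. A non-terminal position is W if it has a move to some L; otherwise it is L.
n=0: no move → L
n=1: no move → L
n=2: W (go to 0, an L position)
n=3: W (go to 0, an L position)
n=4: L (options 2(W), 3(W) are all W)
n=5: W (go to 0, an L position)
n=6: W (go to 4, an L position)
n=7: W (go to 0, an L position)
n=8: W (go to 4, an L position)
n=9: L (options 6(W), 8(W) are all W)
n=10: W (go to 9, an L position)
n=11: W (go to 0, an L position)
n=12: W (go to 9, an L position)
n=13: W (go to 0, an L position)
n=14: L (options 7(W), 12(W), 13(W) are all W)
n=15: W (go to 14, an L position)
n=16: W (go to 14, an L position)
n=17: W (go to 0, an L position)
n=18: W (go to 9, an L position)
n=19: W (go to 0, an L position)
n=20: L (options 10(W), 15(W), 16(W), 18(W), 19(W) are all W)
n=21: W (go to 14, an L position)
n=22: W (go to 20, an L position)
n=23: W (go to 0, an L position)
n=24: W (go to 20, an L position)
n=25: W (go to 20, an L position)
n=26: L (options 13(W), 24(W), 25(W) are all W)
n=27: W (go to 26, an L position)
n=28: W (go to 14, an L position)
n=29: W (go to 0, an L position)
L entries with 1 ≤ n ≤ 29 (n=0 is outside the asked range and is not counted): n = 1, 4, 9, 14, 20, 26; that makes 6.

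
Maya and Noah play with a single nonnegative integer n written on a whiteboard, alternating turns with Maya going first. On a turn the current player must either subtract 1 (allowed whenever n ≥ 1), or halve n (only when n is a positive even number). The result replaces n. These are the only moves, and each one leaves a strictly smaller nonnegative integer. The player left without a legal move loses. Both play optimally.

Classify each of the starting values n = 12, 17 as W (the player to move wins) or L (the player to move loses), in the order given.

12: W, 17: L

Label each position W (a win for the player to move) or L (a loss). A position with no legal move is L; any other position is W exactly when some move reaches an L, and L when every move reaches a W.
n=0: no move → L
n=1: reaches L-position 0 → W
n=2: only reaches 1(W), which is W → L
n=3: reaches L-position 2 → W
n=4: reaches L-position 2 → W
n=5: only reaches 4(W), which is W → L
n=6: reaches L-position 5 → W
n=7: only reaches 6(W), which is W → L
n=8: reaches L-position 7 → W
n=9: only reaches 8(W), which is W → L
n=10: reaches L-position 5 → W
n=11: only reaches 10(W), which is W → L
n=12: reaches L-position 11 → W
n=13: only reaches 12(W), which is W → L
n=14: reaches L-position 7 → W
n=15: only reaches 14(W), which is W → L
n=16: reaches L-position 15 → W
n=17: only reaches 16(W), which is W → L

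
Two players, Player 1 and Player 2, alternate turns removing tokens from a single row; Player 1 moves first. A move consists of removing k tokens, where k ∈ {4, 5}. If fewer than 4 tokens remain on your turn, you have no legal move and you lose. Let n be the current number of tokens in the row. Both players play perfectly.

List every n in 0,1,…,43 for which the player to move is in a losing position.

Build the W/L table. Terminal = L. A non-terminal position is W if it has a move to some L; otherwise it is L.
n=0: no move → L
n=1: no move → L
n=2: no move → L
n=3: no move → L
n=4: reaches L-position 0 → W
n=5: reaches L-position 1 → W
n=6: reaches L-position 2 → W
n=7: reaches L-position 3 → W
n=8: reaches L-position 3 → W
n=9: only reaches 5(W), 4(W), all W → L
n=10: only reaches 6(W), 5(W), all W → L
n=11: only reaches 7(W), 6(W), all W → L
n=12: only reaches 8(W), 7(W), all W → L
n=13: reaches L-position 9 → W
n=14: reaches L-position 10 → W
n=15: reaches L-position 11 → W
n=16: reaches L-position 12 → W
n=17: reaches L-position 12 → W
n=18: only reaches 14(W), 13(W), all W → L
n=19: only reaches 15(W), 14(W), all W → L
n=20: only reaches 16(W), 15(W), all W → L
n=21: only reaches 17(W), 16(W), all W → L
n=22: reaches L-position 18 → W
n=23: reaches L-position 19 → W
n=24: reaches L-position 20 → W
n=25: reaches L-position 21 → W
n=26: reaches L-position 21 → W
n=27: only reaches 23(W), 22(W), all W → L
n=28: only reaches 24(W), 23(W), all W → L
n=29: only reaches 25(W), 24(W), all W → L
n=30: only reaches 26(W), 25(W), all W → L
n=31: reaches L-position 27 → W
n=32: reaches L-position 28 → W
n=33: reaches L-position 29 → W
n=34: reaches L-position 30 → W
n=35: reaches L-position 30 → W
n=36: only reaches 32(W), 31(W), all W → L
n=37: only reaches 33(W), 32(W), all W → L
n=38: only reaches 34(W), 33(W), all W → L
n=39: only reaches 35(W), 34(W), all W → L
n=40: reaches L-position 36 → W
n=41: reaches L-position 37 → W
n=42: reaches L-position 38 → W
n=43: reaches L-position 39 → W
Reading off the rows marked L gives the requested list; there are 20 such values of n.

0, 1, 2, 3, 9, 10, 11, 12, 18, 19, 20, 21, 27, 28, 29, 30, 36, 37, 38, 39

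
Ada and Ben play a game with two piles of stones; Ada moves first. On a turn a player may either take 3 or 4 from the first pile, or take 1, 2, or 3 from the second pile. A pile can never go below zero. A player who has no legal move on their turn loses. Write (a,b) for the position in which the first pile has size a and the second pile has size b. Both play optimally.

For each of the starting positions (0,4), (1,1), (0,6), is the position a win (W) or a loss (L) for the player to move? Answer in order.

Positions with no move are L. A position that does have a move is losing for the player to move precisely when every available move leads to a winning position for the opponent. Fill in the labels:
No move ever increases a pile, so every position that can arise here has a ≤ 1 and b ≤ 6; it is enough to label the cells with 0 ≤ a ≤ 1 and 0 ≤ b ≤ 6.
Every move lowers a or b (never raises either), so fill the grid row by row in increasing a, and left to right within a row: each cell's successors are then already labelled.
      b=0  b=1  b=2  b=3  b=4  b=5  b=6
a=0:    L    W    W    W    L    W    W
a=1:    L    W    W    W    L    W    W
Cells with no legal move (terminal, hence L): (0,0), (1,0).
The remaining L cells, each justified by listing all of its moves:
(0,4): moves to (0,3)(W), (0,2)(W), (0,1)(W); every one is W ⇒ L
(1,4): moves to (1,3)(W), (1,2)(W), (1,1)(W); every one is W ⇒ L
Every other cell has at least one move into one of the L cells above, so it is W.
(0,4): one of the L cells justified above, so L
(1,1): the move to (1,0) reaches an L cell, so W
(0,6): the move to (0,4) reaches an L cell, so W

(0,4): L, (1,1): W, (0,6): W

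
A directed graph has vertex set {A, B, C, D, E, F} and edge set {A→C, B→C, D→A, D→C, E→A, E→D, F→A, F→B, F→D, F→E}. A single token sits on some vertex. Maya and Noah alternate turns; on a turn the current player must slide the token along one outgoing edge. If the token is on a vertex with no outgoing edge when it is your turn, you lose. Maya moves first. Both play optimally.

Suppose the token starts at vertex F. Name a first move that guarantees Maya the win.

Move to E.

Use the standard recursion: the mover loses at a terminal position; elsewhere, the mover wins exactly when some move hands the opponent an L position.
Every edge goes from a vertex to one that appears earlier in the order C, A, B, D, E, F, so processing vertices in that order labels each vertex after all of its successors.
C: no outgoing edge → L
A: →C(L), so W
B: →C(L), so W
D: →C(L), so W
E: →D(W), A(W) — all W, so L
F: →E(L), so W
From F, the L positions reachable in one move are: E.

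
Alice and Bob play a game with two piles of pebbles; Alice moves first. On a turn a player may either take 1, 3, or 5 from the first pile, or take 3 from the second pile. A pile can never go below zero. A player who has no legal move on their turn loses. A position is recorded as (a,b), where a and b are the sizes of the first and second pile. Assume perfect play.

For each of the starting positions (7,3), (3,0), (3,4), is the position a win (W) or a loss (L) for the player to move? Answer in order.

(7,3): L, (3,0): W, (3,4): L

Label each position W (a win for the player to move) or L (a loss). A position with no legal move is L; any other position is W exactly when some move reaches an L, and L when every move reaches a W.
No move ever increases a pile, so every position that can arise here has a ≤ 7 and b ≤ 4; it is enough to label the cells with 0 ≤ a ≤ 7 and 0 ≤ b ≤ 4.
Every move lowers a or b (never raises either), so fill the grid row by row in increasing a, and left to right within a row: each cell's successors are then already labelled.
      b=0  b=1  b=2  b=3  b=4
a=0:    L    L    L    W    W
a=1:    W    W    W    L    L
a=2:    L    L    L    W    W
a=3:    W    W    W    L    L
a=4:    L    L    L    W    W
a=5:    W    W    W    L    L
a=6:    L    L    L    W    W
a=7:    W    W    W    L    L
Cells with no legal move (terminal, hence L): (0,0), (0,1), (0,2).
The remaining L cells, each justified by listing all of its moves:
(1,3): moves to (0,3)(W), (1,0)(W); every one is W ⇒ L
(1,4): moves to (0,4)(W), (1,1)(W); every one is W ⇒ L
(2,0): the only move is to (1,0)(W), a W ⇒ L
(2,1): the only move is to (1,1)(W), a W ⇒ L
(2,2): the only move is to (1,2)(W), a W ⇒ L
(3,3): moves to (2,3)(W), (0,3)(W), (3,0)(W); every one is W ⇒ L
(3,4): moves to (2,4)(W), (0,4)(W), (3,1)(W); every one is W ⇒ L
(4,0): moves to (3,0)(W), (1,0)(W); every one is W ⇒ L
(4,1): moves to (3,1)(W), (1,1)(W); every one is W ⇒ L
(4,2): moves to (3,2)(W), (1,2)(W); every one is W ⇒ L
(5,3): moves to (4,3)(W), (2,3)(W), (0,3)(W), (5,0)(W); every one is W ⇒ L
(5,4): moves to (4,4)(W), (2,4)(W), (0,4)(W), (5,1)(W); every one is W ⇒ L
(6,0): moves to (5,0)(W), (3,0)(W), (1,0)(W); every one is W ⇒ L
(6,1): moves to (5,1)(W), (3,1)(W), (1,1)(W); every one is W ⇒ L
(6,2): moves to (5,2)(W), (3,2)(W), (1,2)(W); every one is W ⇒ L
(7,3): moves to (6,3)(W), (4,3)(W), (2,3)(W), (7,0)(W); every one is W ⇒ L
(7,4): moves to (6,4)(W), (4,4)(W), (2,4)(W), (7,1)(W); every one is W ⇒ L
Every other cell has at least one move into one of the L cells above, so it is W.
(7,3): one of the L cells justified above, so L
(3,0): the move to (2,0) reaches an L cell, so W
(3,4): one of the L cells justified above, so L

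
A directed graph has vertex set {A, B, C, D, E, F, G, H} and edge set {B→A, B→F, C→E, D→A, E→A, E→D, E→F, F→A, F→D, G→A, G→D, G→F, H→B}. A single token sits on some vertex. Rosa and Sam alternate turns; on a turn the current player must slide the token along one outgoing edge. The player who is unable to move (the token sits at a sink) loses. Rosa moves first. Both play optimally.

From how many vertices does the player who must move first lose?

3

Compute win/loss labels from the base case upward. A position with no move is L. Any other position is W if it can reach an L in one move, else L.
Every edge goes from a vertex to one that appears earlier in the order A, D, F, G, B, E, C, H, so processing vertices in that order labels each vertex after all of its successors.
A: no outgoing edge → L
D: reaches L-position A → W
F: reaches L-position A → W
G: reaches L-position A → W
B: reaches L-position A → W
E: reaches L-position A → W
C: only reaches E(W), which is W → L
H: only reaches B(W), which is W → L
The L vertices are A, C, H; that is 3 in all.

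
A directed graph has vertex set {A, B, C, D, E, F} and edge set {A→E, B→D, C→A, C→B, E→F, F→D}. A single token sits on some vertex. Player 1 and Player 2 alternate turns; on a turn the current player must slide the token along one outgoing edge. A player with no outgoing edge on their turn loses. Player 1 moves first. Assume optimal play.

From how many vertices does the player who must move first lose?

Use the standard recursion: the mover loses at a terminal position; elsewhere, the mover wins exactly when some move hands the opponent an L position.
Every edge goes from a vertex to one that appears earlier in the order D, F, B, E, A, C, so processing vertices in that order labels each vertex after all of its successors.
D: no outgoing edge → L
F: W (go to D, an L position)
B: W (go to D, an L position)
E: L (sole option F(W) is W)
A: W (go to E, an L position)
C: L (options A(W), B(W) are all W)
The L vertices are C, D, E; that is 3 in all.

3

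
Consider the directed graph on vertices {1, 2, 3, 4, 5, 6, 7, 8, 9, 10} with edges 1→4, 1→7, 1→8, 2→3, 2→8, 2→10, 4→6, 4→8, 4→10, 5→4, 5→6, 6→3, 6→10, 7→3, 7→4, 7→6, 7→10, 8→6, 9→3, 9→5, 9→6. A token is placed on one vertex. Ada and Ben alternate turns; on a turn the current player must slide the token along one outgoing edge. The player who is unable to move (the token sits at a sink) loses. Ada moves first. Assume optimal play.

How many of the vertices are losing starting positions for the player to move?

4

Classify positions by backward induction: terminal positions (no move available) are L. From any other position, the mover wins iff some move reaches an L.
Every edge goes from a vertex to one that appears earlier in the order 3, 10, 6, 8, 4, 5, 7, 2, 1, 9, so processing vertices in that order labels each vertex after all of its successors.
3: no outgoing edge → L
10: no outgoing edge → L
6: W (go to 10, an L position)
8: L (sole option 6(W) is W)
4: W (go to 8, an L position)
5: L (options 4(W), 6(W) are all W)
7: W (go to 10, an L position)
2: W (go to 8, an L position)
1: W (go to 8, an L position)
9: W (go to 5, an L position)
The L vertices are 3, 5, 8, 10; that is 4 in all.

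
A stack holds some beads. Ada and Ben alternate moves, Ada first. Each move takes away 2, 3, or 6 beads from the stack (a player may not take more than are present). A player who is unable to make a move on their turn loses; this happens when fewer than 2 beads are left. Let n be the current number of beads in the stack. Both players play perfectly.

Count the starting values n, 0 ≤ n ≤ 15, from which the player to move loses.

Use the standard recursion: the mover loses at a terminal position; elsewhere, the mover wins exactly when some move hands the opponent an L position.
n=0: no move → L
n=1: no move → L
n=2: reaches L-position 0 → W
n=3: reaches L-position 1 → W
n=4: reaches L-position 1 → W
n=5: only reaches 3(W), 2(W), all W → L
n=6: reaches L-position 0 → W
n=7: reaches L-position 5 → W
n=8: reaches L-position 5 → W
n=9: only reaches 7(W), 6(W), 3(W), all W → L
n=10: only reaches 8(W), 7(W), 4(W), all W → L
n=11: reaches L-position 9 → W
n=12: reaches L-position 10 → W
n=13: reaches L-position 10 → W
n=14: only reaches 12(W), 11(W), 8(W), all W → L
n=15: reaches L-position 9 → W
L entries with 0 ≤ n ≤ 15: n = 0, 1, 5, 9, 10, 14; that makes 6.

6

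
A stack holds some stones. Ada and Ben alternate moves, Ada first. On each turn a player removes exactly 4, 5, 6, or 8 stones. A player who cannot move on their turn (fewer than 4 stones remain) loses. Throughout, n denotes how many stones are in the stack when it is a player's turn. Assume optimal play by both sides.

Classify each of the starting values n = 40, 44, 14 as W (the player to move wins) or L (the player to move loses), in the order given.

Compute win/loss labels from the base case upward. A position with no move is L. Any other position is W if it can reach an L in one move, else L.
n=0: no move → L
n=1: no move → L
n=2: no move → L
n=3: no move → L
n=4: W (go to 0, an L position)
n=5: W (go to 1, an L position)
n=6: W (go to 2, an L position)
n=7: W (go to 3, an L position)
n=8: W (go to 3, an L position)
n=9: W (go to 3, an L position)
n=10: W (go to 2, an L position)
n=11: W (go to 3, an L position)
n=12: L (options 8(W), 7(W), 6(W), 4(W) are all W)
n=13: L (options 9(W), 8(W), 7(W), 5(W) are all W)
n=14: L (options 10(W), 9(W), 8(W), 6(W) are all W)
n=15: L (options 11(W), 10(W), 9(W), 7(W) are all W)
n=16: W (go to 12, an L position)
n=17: W (go to 13, an L position)
n=18: W (go to 14, an L position)
n=19: W (go to 15, an L position)
n=20: W (go to 15, an L position)
n=21: W (go to 15, an L position)
n=22: W (go to 14, an L position)
n=23: W (go to 15, an L position)
n=24: L (options 20(W), 19(W), 18(W), 16(W) are all W)
n=25: L (options 21(W), 20(W), 19(W), 17(W) are all W)
n=26: L (options 22(W), 21(W), 20(W), 18(W) are all W)
n=27: L (options 23(W), 22(W), 21(W), 19(W) are all W)
n=28: W (go to 24, an L position)
n=29: W (go to 25, an L position)
n=30: W (go to 26, an L position)
n=31: W (go to 27, an L position)
n=32: W (go to 27, an L position)
n=33: W (go to 27, an L position)
n=34: W (go to 26, an L position)
n=35: W (go to 27, an L position)
n=36: L (options 32(W), 31(W), 30(W), 28(W) are all W)
n=37: L (options 33(W), 32(W), 31(W), 29(W) are all W)
n=38: L (options 34(W), 33(W), 32(W), 30(W) are all W)
n=39: L (options 35(W), 34(W), 33(W), 31(W) are all W)
n=40: W (go to 36, an L position)
n=41: W (go to 37, an L position)
n=42: W (go to 38, an L position)
n=43: W (go to 39, an L position)
n=44: W (go to 39, an L position)

40: W, 44: W, 14: L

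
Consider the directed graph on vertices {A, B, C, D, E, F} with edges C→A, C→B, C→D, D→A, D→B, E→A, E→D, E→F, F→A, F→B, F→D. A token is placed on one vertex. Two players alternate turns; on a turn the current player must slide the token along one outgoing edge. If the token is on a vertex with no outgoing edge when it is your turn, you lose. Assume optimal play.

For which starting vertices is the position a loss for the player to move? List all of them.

Compute win/loss labels from the base case upward. A position with no move is L. Any other position is W if it can reach an L in one move, else L.
Every edge goes from a vertex to one that appears earlier in the order B, A, D, F, C, E, so processing vertices in that order labels each vertex after all of its successors.
B: no outgoing edge → L
A: no outgoing edge → L
D: reaches L-position A → W
F: reaches L-position A → W
C: reaches L-position A → W
E: reaches L-position A → W
The losing starting vertices are exactly the entries labelled L in this table (2 of them).

A, B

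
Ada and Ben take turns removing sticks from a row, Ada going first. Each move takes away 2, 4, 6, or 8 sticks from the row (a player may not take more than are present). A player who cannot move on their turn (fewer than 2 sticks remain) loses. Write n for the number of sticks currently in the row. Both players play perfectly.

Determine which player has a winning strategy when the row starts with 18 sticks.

Use the standard recursion: the mover loses at a terminal position; elsewhere, the mover wins exactly when some move hands the opponent an L position.
n=0: no move → L
n=1: no move → L
n=2: →0(L), so W
n=3: →1(L), so W
n=4: →0(L), so W
n=5: →1(L), so W
n=6: →0(L), so W
n=7: →1(L), so W
n=8: →0(L), so W
n=9: →1(L), so W
n=10: →8(W), 6(W), 4(W), 2(W) — all W, so L
n=11: →9(W), 7(W), 5(W), 3(W) — all W, so L
n=12: →10(L), so W
n=13: →11(L), so W
n=14: →10(L), so W
n=15: →11(L), so W
n=16: →10(L), so W
n=17: →11(L), so W
n=18: →10(L), so W
From 18 Ada can remove 8, leaving 10, reaching an L position.

Ada wins.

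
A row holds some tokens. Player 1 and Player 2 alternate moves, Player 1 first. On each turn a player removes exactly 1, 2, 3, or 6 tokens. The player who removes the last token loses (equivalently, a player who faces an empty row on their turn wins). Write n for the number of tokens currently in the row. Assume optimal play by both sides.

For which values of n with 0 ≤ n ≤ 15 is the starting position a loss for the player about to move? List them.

1, 5, 9, 13

Build the W/L table. Terminal = W. A non-terminal position is W if it has a move to some L; otherwise it is L.
n=0: no move; the opponent has just taken the last token and therefore loses → W
n=1: L (sole option 0(W) is W)
n=2: W (go to 1, an L position)
n=3: W (go to 1, an L position)
n=4: W (go to 1, an L position)
n=5: L (options 4(W), 3(W), 2(W) are all W)
n=6: W (go to 5, an L position)
n=7: W (go to 5, an L position)
n=8: W (go to 5, an L position)
n=9: L (options 8(W), 7(W), 6(W), 3(W) are all W)
n=10: W (go to 9, an L position)
n=11: W (go to 9, an L position)
n=12: W (go to 9, an L position)
n=13: L (options 12(W), 11(W), 10(W), 7(W) are all W)
n=14: W (go to 13, an L position)
n=15: W (go to 13, an L position)
Reading off the rows marked L gives the requested list; there are 4 such values of n.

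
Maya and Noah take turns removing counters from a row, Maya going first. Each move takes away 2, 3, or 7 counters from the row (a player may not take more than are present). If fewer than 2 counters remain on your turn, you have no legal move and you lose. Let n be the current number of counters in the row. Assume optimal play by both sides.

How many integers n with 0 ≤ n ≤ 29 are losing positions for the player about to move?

12

Build the W/L table. Terminal = L. A non-terminal position is W if it has a move to some L; otherwise it is L.
n=0: no move → L
n=1: no move → L
n=2: can move to 0, which is L ⇒ W
n=3: can move to 1, which is L ⇒ W
n=4: can move to 1, which is L ⇒ W
n=5: moves to 3(W), 2(W); every one is W ⇒ L
n=6: moves to 4(W), 3(W); every one is W ⇒ L
n=7: can move to 5, which is L ⇒ W
n=8: can move to 6, which is L ⇒ W
n=9: can move to 6, which is L ⇒ W
n=10: moves to 8(W), 7(W), 3(W); every one is W ⇒ L
n=11: moves to 9(W), 8(W), 4(W); every one is W ⇒ L
n=12: can move to 10, which is L ⇒ W
n=13: can move to 11, which is L ⇒ W
n=14: can move to 11, which is L ⇒ W
n=15: moves to 13(W), 12(W), 8(W); every one is W ⇒ L
n=16: moves to 14(W), 13(W), 9(W); every one is W ⇒ L
n=17: can move to 15, which is L ⇒ W
n=18: can move to 16, which is L ⇒ W
n=19: can move to 16, which is L ⇒ W
n=20: moves to 18(W), 17(W), 13(W); every one is W ⇒ L
n=21: moves to 19(W), 18(W), 14(W); every one is W ⇒ L
n=22: can move to 20, which is L ⇒ W
n=23: can move to 21, which is L ⇒ W
n=24: can move to 21, which is L ⇒ W
n=25: moves to 23(W), 22(W), 18(W); every one is W ⇒ L
n=26: moves to 24(W), 23(W), 19(W); every one is W ⇒ L
n=27: can move to 25, which is L ⇒ W
n=28: can move to 26, which is L ⇒ W
n=29: can move to 26, which is L ⇒ W
L entries with 0 ≤ n ≤ 29: n = 0, 1, 5, 6, 10, 11, 15, 16, 20, 21, 25, 26; that makes 12.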